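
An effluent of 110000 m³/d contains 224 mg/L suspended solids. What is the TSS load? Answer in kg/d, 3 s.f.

110000 m³/d = 1.273 m³/s.
Mass flux = Q·C = 1.273 m³/s × 224 g/m³ = 285.2 g/s.
= 285.2 g/s × 86.4 = 2.464e+04 kg/d.

24600 kg/d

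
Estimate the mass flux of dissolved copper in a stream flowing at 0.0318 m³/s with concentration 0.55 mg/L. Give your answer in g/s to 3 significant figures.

0.0175 g/s

Mass flux = Q·C = 0.0318 m³/s × 0.55 g/m³ = 0.01749 g/s.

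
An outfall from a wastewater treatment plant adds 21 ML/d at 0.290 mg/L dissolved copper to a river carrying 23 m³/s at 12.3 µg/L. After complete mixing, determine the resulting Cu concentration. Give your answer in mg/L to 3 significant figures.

0.0152 mg/L

21 ML/d = 0.2431 m³/s.
12.3 µg/L = 0.0123 mg/L.
Flow-weighted mixing gives C = (0.2431·0.29 + 23·0.0123) / (0.2431 + 23) = 0.3534/23.24 = 0.0152 mg/L.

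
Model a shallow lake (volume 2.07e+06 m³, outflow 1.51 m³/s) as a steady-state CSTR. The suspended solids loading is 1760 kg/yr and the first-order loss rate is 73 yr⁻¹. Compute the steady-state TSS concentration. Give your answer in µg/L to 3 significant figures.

Outflow Q = 1.51 m³/s × 3.156e+07 s/yr = 4.765e+07 m³/yr.
Steady-state CSTR mass balance: W = Q·C + k·V·C, so C = W/(Q + kV).
Q + kV = 4.765e+07 + 73·2.07e+06 = 1.988e+08 m³/yr.
C = 1760/1.988e+08 = 8.855e-06 kg/m³ = 0.008855 mg/L = 8.855 µg/L.

8.85 µg/L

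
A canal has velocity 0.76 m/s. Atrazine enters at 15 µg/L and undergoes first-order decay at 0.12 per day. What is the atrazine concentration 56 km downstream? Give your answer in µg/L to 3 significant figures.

13.5 µg/L

Travel time t = 56 km / 0.76 m/s = 5.6e+04/0.76 = 7.368e+04 s = 0.8528 d.
First-order decay: C = 15·exp(−0.12·0.8528) = 15·0.9027 = 13.54 µg/L.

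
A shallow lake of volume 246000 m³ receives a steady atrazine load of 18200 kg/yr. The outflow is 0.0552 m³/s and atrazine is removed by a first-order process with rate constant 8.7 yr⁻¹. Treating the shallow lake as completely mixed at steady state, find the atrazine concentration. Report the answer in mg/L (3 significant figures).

Outflow Q = 0.0552 m³/s × 3.156e+07 s/yr = 1.742e+06 m³/yr.
Steady-state CSTR mass balance: W = Q·C + k·V·C, so C = W/(Q + kV).
Q + kV = 1.742e+06 + 8.7·246000 = 3.882e+06 m³/yr.
C = 18200/3.882e+06 = 0.004688 kg/m³ = 4.688 mg/L.

4.69 mg/L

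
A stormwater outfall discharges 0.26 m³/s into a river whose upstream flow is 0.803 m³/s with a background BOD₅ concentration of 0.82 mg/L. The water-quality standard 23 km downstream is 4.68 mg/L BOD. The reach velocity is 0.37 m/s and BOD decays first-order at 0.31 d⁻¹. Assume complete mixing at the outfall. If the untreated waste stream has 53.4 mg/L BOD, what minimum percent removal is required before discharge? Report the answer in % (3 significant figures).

Travel time to the compliance point: t = 2.3e+04/0.37 = 6.216e+04 s = 0.7195 d; decay factor exp(−0.31·0.7195) = 0.8001.
So the concentration just after mixing may be at most 4.68/0.8001 = 5.849 mg/L.
Mass balance: 5.849·1.063 = 0.26·Cₑ + 0.803·0.82.
Cₑ = (6.218 − 0.6585) / 0.26 = 21.38 mg/L.
Required removal = 1 − 21.38/53.4 = 59.96 %.

60.0 %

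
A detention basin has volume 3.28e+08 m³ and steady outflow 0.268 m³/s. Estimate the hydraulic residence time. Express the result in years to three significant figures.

Q = 0.268 m³/s × 3.156e+07 s/yr = 8.457e+06 m³/yr.
Hydraulic residence time τ = V/Q = 3.28e+08/8.457e+06 = 38.78 yr.

38.8 yr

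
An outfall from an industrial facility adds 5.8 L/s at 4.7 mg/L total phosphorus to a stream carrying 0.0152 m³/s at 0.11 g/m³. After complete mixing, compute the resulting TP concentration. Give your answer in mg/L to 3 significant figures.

5.8 L/s = 0.0058 m³/s.
By mass balance at complete mixing, C = (0.0058·4.7 + 0.0152·0.11) / (0.0058 + 0.0152) = 0.02893/0.021 = 1.378 mg/L.

1.38 mg/L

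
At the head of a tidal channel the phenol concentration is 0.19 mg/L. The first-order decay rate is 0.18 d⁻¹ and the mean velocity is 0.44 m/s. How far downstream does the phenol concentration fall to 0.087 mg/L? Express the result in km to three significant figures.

165 km

From C = C₀·e^(−kt), t = ln(C₀/C)/k = ln(0.19/0.087)/0.18 = 0.7811/0.18 = 4.34 d.
Distance = v·t = 0.44 m/s × 3.749e+05 s = 1.65e+05 m = 165 km.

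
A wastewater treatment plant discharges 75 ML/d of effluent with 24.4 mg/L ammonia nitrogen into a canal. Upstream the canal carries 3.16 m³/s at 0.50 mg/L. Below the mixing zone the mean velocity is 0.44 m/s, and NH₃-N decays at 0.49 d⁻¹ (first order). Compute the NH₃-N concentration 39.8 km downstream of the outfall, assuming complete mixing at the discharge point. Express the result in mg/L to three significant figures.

3.38 mg/L

75 ML/d = 0.8681 m³/s.
After complete mixing, C₀ = (0.8681·24.4 + 3.16·0.5) / 4.028 = 5.651 mg/L.
Travel time t = 3.98e+04 m / 0.44 m/s = 9.045e+04 s = 1.047 d.
C = 5.651·exp(−0.49·1.047) = 5.651·0.5987 = 3.383 mg/L.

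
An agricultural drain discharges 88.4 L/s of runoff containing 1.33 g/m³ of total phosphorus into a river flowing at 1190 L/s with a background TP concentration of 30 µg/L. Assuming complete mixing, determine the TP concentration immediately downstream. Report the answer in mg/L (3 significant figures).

88.4 L/s = 0.0884 m³/s.
1190 L/s = 1.19 m³/s.
30 µg/L = 0.03 mg/L.
Conservation of mass across the mixing zone: C = (0.0884·1.33 + 1.19·0.03) / (0.0884 + 1.19) = 0.1533/1.278 = 0.1199 mg/L.

0.120 mg/L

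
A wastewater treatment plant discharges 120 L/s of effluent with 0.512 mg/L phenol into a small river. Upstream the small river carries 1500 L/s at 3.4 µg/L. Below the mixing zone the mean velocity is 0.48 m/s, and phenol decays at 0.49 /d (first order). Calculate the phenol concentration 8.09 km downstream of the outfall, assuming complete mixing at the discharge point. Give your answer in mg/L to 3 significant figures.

120 L/s = 0.12 m³/s.
1500 L/s = 1.5 m³/s.
3.4 µg/L = 0.0034 mg/L.
After complete mixing, C₀ = (0.12·0.512 + 1.5·0.0034) / 1.62 = 0.04107 mg/L.
Travel time t = 8090 m / 0.48 m/s = 1.685e+04 s = 0.1951 d.
C = 0.04107·exp(−0.49·0.1951) = 0.04107·0.9088 = 0.03733 mg/L.

0.0373 mg/L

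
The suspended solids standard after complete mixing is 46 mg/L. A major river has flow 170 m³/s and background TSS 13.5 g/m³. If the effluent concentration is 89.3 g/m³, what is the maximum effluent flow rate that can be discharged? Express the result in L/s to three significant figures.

128000 L/s

Mass balance at complete mixing: C_std·(Q_w + Q_r) = Q_w·C_e + Q_r·C_b.
Rearranging, Q_w = Q_r·(C_std − C_b)/(C_e − C_std) = 170·(46 − 13.5) / (89.3 − 46) = 127.6 m³/s.
= 1.276e+05 L/s.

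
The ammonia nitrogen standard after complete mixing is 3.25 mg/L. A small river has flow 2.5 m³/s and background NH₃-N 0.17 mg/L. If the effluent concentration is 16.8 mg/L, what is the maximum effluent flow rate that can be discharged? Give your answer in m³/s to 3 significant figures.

Mass balance at complete mixing: C_std·(Q_w + Q_r) = Q_w·C_e + Q_r·C_b.
Rearranging, Q_w = Q_r·(C_std − C_b)/(C_e − C_std) = 2.5·(3.25 − 0.17) / (16.8 − 3.25) = 0.5683 m³/s.

0.568 m³/s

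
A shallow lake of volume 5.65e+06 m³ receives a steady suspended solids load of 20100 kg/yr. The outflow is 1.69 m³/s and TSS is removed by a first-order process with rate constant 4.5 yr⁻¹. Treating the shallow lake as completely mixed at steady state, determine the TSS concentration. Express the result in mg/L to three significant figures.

Outflow Q = 1.69 m³/s × 3.156e+07 s/yr = 5.333e+07 m³/yr.
Steady-state CSTR mass balance: W = Q·C + k·V·C, so C = W/(Q + kV).
Q + kV = 5.333e+07 + 4.5·5.65e+06 = 7.876e+07 m³/yr.
C = 20100/7.876e+07 = 0.0002552 kg/m³ = 0.2552 mg/L.

0.255 mg/L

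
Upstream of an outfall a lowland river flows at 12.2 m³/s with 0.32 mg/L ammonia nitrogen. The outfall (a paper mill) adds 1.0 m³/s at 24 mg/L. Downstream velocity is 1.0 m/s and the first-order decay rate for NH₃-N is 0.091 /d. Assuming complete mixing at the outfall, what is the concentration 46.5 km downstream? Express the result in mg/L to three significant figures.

After complete mixing, C₀ = (1·24 + 12.2·0.32) / 13.2 = 2.114 mg/L.
Travel time t = 4.65e+04 m / 1.0 m/s = 4.65e+04 s = 0.5382 d.
C = 2.114·exp(−0.091·0.5382) = 2.114·0.9522 = 2.013 mg/L.

2.01 mg/L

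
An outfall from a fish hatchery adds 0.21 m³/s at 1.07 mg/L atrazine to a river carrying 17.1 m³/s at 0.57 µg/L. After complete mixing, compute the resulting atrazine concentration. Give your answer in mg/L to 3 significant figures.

0.0135 mg/L

0.57 µg/L = 0.00057 mg/L.
Conservation of mass across the mixing zone: C = (0.21·1.07 + 17.1·0.00057) / (0.21 + 17.1) = 0.2344/17.31 = 0.01354 mg/L.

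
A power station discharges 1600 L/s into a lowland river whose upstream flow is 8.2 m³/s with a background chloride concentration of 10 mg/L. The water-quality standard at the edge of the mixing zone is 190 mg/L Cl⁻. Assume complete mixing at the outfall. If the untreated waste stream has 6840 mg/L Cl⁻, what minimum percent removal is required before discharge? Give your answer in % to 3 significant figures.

1600 L/s = 1.6 m³/s.
Mass balance: 190·9.8 = 1.6·Cₑ + 8.2·10.
Cₑ = (1862 − 82) / 1.6 = 1112 mg/L.
Required removal = 1 − 1112/6840 = 83.74 %.

83.7 %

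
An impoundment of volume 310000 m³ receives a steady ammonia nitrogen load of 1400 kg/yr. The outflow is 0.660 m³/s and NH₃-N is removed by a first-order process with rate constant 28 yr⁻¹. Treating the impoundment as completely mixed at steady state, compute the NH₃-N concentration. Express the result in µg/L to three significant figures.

47.4 µg/L

Outflow Q = 0.660 m³/s × 3.156e+07 s/yr = 2.083e+07 m³/yr.
Steady-state CSTR mass balance: W = Q·C + k·V·C, so C = W/(Q + kV).
Q + kV = 2.083e+07 + 28·310000 = 2.951e+07 m³/yr.
C = 1400/2.951e+07 = 4.744e-05 kg/m³ = 0.04744 mg/L = 47.44 µg/L.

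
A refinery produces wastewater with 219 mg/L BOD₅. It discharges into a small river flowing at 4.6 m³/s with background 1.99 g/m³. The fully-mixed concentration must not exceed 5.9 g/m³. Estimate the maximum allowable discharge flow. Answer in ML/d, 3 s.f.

7.29 ML/d

Mass balance at complete mixing: C_std·(Q_w + Q_r) = Q_w·C_e + Q_r·C_b.
Rearranging, Q_w = Q_r·(C_std − C_b)/(C_e − C_std) = 4.6·(5.9 − 1.99) / (219 − 5.9) = 0.0844 m³/s.
= 7.292 ML/d.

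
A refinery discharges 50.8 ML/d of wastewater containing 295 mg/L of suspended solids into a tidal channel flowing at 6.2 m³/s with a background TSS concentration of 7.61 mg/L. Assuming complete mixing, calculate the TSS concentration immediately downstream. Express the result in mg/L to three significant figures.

32.5 mg/L

50.8 ML/d = 0.588 m³/s.
By mass balance at complete mixing, C = (0.588·295 + 6.2·7.61) / (0.588 + 6.2) = 220.6/6.788 = 32.5 mg/L.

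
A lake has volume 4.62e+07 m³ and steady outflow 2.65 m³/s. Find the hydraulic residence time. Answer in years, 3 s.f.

0.552 yr

Q = 2.65 m³/s × 3.156e+07 s/yr = 8.363e+07 m³/yr.
Hydraulic residence time τ = V/Q = 4.62e+07/8.363e+07 = 0.5524 yr.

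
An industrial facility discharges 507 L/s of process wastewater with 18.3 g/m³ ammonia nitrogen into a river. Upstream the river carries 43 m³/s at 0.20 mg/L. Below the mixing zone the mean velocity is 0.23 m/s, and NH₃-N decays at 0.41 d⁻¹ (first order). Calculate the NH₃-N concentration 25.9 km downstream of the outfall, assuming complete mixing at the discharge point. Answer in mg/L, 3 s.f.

507 L/s = 0.507 m³/s.
After complete mixing, C₀ = (0.507·18.3 + 43·0.2) / 43.51 = 0.4109 mg/L.
Travel time t = 2.59e+04 m / 0.23 m/s = 1.126e+05 s = 1.303 d.
C = 0.4109·exp(−0.41·1.303) = 0.4109·0.586 = 0.2408 mg/L.

0.241 mg/L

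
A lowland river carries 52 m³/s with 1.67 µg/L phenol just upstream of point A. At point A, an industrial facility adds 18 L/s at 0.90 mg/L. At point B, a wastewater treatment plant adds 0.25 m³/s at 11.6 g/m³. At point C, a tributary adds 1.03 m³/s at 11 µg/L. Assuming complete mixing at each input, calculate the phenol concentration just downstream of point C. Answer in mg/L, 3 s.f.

0.0566 mg/L

1.67 µg/L = 0.00167 mg/L.
18 L/s = 0.018 m³/s.
After input A: C = (52·0.00167 + 0.018·0.9) / 52.02 = 0.001981 mg/L.
After input B: C = (52.02·0.001981 + 0.25·11.6) / 52.27 = 0.05745 mg/L.
11 µg/L = 0.011 mg/L.
After input C: C = (52.27·0.05745 + 1.03·0.011) / 53.3 = 0.05656 mg/L.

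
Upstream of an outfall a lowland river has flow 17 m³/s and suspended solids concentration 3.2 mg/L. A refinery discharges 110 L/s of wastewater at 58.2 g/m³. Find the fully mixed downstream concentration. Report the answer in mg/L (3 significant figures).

3.55 mg/L

110 L/s = 0.11 m³/s.
Flow-weighted mixing gives C = (0.11·58.2 + 17·3.2) / (0.11 + 17) = 60.8/17.11 = 3.554 mg/L.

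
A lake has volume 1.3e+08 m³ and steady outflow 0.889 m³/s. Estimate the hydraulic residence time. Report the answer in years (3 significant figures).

4.63 yr

Q = 0.889 m³/s × 3.156e+07 s/yr = 2.805e+07 m³/yr.
Hydraulic residence time τ = V/Q = 1.3e+08/2.805e+07 = 4.634 yr.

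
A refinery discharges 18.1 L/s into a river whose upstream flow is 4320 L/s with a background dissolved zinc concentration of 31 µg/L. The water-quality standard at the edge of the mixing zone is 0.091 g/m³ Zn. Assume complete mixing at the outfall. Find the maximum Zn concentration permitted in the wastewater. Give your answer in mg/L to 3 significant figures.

14.4 mg/L

18.1 L/s = 0.0181 m³/s.
4320 L/s = 4.32 m³/s.
31 µg/L = 0.031 mg/L.
Mass balance: 0.091·4.338 = 0.0181·Cₑ + 4.32·0.031.
Cₑ = (0.3948 − 0.1339) / 0.0181 = 14.41 mg/L.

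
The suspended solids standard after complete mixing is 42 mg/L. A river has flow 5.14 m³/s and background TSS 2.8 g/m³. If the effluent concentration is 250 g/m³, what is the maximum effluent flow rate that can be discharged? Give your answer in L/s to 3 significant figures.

969 L/s

Mass balance at complete mixing: C_std·(Q_w + Q_r) = Q_w·C_e + Q_r·C_b.
Rearranging, Q_w = Q_r·(C_std − C_b)/(C_e − C_std) = 5.14·(42 − 2.8) / (250 − 42) = 0.9687 m³/s.
= 968.7 L/s.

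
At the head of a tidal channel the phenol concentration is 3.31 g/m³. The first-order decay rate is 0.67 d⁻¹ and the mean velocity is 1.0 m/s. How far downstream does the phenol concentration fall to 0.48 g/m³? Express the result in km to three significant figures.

From C = C₀·e^(−kt), t = ln(C₀/C)/k = ln(3.31/0.48)/0.67 = 1.931/0.67 = 2.882 d.
Distance = v·t = 1.0 m/s × 2.49e+05 s = 2.49e+05 m = 249 km.

249 km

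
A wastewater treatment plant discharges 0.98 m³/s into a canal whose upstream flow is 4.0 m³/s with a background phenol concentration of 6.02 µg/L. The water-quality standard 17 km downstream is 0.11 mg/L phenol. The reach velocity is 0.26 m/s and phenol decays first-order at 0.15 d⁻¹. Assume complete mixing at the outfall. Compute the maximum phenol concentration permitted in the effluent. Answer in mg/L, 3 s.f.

6.02 µg/L = 0.00602 mg/L.
Travel time to the compliance point: t = 1.7e+04/0.26 = 6.538e+04 s = 0.7568 d; decay factor exp(−0.15·0.7568) = 0.8927.
So the concentration just after mixing may be at most 0.11/0.8927 = 0.1232 mg/L.
Mass balance: 0.1232·4.98 = 0.98·Cₑ + 4·0.00602.
Cₑ = (0.6137 − 0.02408) / 0.98 = 0.6016 mg/L.

0.602 mg/L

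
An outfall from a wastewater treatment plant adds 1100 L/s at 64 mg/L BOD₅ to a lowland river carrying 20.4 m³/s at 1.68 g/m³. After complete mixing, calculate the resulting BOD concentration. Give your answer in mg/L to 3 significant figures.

1100 L/s = 1.1 m³/s.
Conservation of mass across the mixing zone: C = (1.1·64 + 20.4·1.68) / (1.1 + 20.4) = 104.7/21.5 = 4.868 mg/L.

4.87 mg/L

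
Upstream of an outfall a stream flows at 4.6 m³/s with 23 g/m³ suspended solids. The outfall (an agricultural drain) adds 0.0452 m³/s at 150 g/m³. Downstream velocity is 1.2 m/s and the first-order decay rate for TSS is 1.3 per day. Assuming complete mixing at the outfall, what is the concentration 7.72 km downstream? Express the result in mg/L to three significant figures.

After complete mixing, C₀ = (0.0452·150 + 4.6·23) / 4.645 = 24.24 mg/L.
Travel time t = 7720 m / 1.2 m/s = 6433 s = 0.07446 d.
C = 24.24·exp(−1.3·0.07446) = 24.24·0.9077 = 22 mg/L.

22.0 mg/L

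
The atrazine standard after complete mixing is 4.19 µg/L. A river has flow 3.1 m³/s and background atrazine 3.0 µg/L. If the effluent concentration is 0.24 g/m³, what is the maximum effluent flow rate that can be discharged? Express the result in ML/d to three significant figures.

3.0 µg/L = 0.003 mg/L.
4.19 µg/L = 0.00419 mg/L.
Mass balance at complete mixing: C_std·(Q_w + Q_r) = Q_w·C_e + Q_r·C_b.
Rearranging, Q_w = Q_r·(C_std − C_b)/(C_e − C_std) = 3.1·(0.00419 − 0.003) / (0.24 − 0.00419) = 0.01564 m³/s.
= 1.352 ML/d.

1.35 ML/d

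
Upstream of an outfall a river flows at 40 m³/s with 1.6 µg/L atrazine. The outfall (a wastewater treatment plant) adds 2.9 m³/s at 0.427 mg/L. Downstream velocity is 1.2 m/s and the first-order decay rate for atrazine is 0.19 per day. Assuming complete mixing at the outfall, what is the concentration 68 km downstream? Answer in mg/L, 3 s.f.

1.6 µg/L = 0.0016 mg/L.
After complete mixing, C₀ = (2.9·0.427 + 40·0.0016) / 42.9 = 0.03036 mg/L.
Travel time t = 6.8e+04 m / 1.2 m/s = 5.667e+04 s = 0.6559 d.
C = 0.03036·exp(−0.19·0.6559) = 0.03036·0.8828 = 0.0268 mg/L.

0.0268 mg/L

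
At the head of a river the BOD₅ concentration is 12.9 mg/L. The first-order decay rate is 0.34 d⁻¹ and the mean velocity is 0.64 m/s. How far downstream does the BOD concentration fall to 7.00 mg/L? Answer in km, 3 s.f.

99.4 km

From C = C₀·e^(−kt), t = ln(C₀/C)/k = ln(12.9/7.00)/0.34 = 0.6113/0.34 = 1.798 d.
Distance = v·t = 0.64 m/s × 1.553e+05 s = 9.942e+04 m = 99.42 km.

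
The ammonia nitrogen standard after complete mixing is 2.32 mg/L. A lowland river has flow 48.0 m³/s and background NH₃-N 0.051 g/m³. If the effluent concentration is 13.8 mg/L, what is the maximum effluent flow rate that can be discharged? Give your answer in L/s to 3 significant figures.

9490 L/s

Mass balance at complete mixing: C_std·(Q_w + Q_r) = Q_w·C_e + Q_r·C_b.
Rearranging, Q_w = Q_r·(C_std − C_b)/(C_e − C_std) = 48.0·(2.32 − 0.051) / (13.8 − 2.32) = 9.487 m³/s.
= 9487 L/s.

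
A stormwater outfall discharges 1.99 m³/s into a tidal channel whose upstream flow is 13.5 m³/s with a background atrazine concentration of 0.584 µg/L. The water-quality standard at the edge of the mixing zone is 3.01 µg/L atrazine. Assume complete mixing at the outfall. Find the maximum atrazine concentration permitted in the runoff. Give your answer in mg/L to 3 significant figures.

0.584 µg/L = 0.000584 mg/L.
3.01 µg/L = 0.00301 mg/L.
Mass balance: 0.00301·15.49 = 1.99·Cₑ + 13.5·0.000584.
Cₑ = (0.04662 − 0.007884) / 1.99 = 0.01947 mg/L.

0.0195 mg/L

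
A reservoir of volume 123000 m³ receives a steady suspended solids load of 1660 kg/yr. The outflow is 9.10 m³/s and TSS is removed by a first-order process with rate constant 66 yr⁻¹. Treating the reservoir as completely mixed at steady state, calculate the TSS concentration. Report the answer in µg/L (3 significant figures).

5.62 µg/L

Outflow Q = 9.10 m³/s × 3.156e+07 s/yr = 2.872e+08 m³/yr.
Steady-state CSTR mass balance: W = Q·C + k·V·C, so C = W/(Q + kV).
Q + kV = 2.872e+08 + 66·123000 = 2.953e+08 m³/yr.
C = 1660/2.953e+08 = 5.622e-06 kg/m³ = 0.005622 mg/L = 5.622 µg/L.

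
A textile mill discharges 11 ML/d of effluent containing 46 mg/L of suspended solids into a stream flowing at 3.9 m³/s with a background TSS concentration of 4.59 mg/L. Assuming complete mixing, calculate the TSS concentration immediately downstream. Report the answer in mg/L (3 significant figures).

11 ML/d = 0.1273 m³/s.
By mass balance at complete mixing, C = (0.1273·46 + 3.9·4.59) / (0.1273 + 3.9) = 23.76/4.027 = 5.899 mg/L.

5.90 mg/L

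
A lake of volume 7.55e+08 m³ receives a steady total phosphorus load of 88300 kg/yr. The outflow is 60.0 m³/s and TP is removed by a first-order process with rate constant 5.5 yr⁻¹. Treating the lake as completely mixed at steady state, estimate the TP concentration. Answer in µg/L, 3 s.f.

Outflow Q = 60.0 m³/s × 3.156e+07 s/yr = 1.893e+09 m³/yr.
Steady-state CSTR mass balance: W = Q·C + k·V·C, so C = W/(Q + kV).
Q + kV = 1.893e+09 + 5.5·7.55e+08 = 6.046e+09 m³/yr.
C = 88300/6.046e+09 = 1.46e-05 kg/m³ = 0.0146 mg/L = 14.6 µg/L.

14.6 µg/L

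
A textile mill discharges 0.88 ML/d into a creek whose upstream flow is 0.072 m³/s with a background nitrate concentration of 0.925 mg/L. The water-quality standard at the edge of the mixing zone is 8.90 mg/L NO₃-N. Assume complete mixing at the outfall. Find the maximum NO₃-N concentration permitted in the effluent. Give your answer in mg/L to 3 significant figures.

65.3 mg/L

0.88 ML/d = 0.01019 m³/s.
Mass balance: 8.9·0.08219 = 0.01019·Cₑ + 0.072·0.925.
Cₑ = (0.7314 − 0.0666) / 0.01019 = 65.28 mg/L.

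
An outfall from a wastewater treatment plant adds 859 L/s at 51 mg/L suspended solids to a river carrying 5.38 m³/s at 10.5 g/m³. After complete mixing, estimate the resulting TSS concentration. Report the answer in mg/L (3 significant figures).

16.1 mg/L

859 L/s = 0.859 m³/s.
Flow-weighted mixing gives C = (0.859·51 + 5.38·10.5) / (0.859 + 5.38) = 100.3/6.239 = 16.08 mg/L.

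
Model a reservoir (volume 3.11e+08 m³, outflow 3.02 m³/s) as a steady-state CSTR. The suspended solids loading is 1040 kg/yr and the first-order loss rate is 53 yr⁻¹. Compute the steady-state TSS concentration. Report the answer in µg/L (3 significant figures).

Outflow Q = 3.02 m³/s × 3.156e+07 s/yr = 9.53e+07 m³/yr.
Steady-state CSTR mass balance: W = Q·C + k·V·C, so C = W/(Q + kV).
Q + kV = 9.53e+07 + 53·3.11e+08 = 1.658e+10 m³/yr.
C = 1040/1.658e+10 = 6.273e-08 kg/m³ = 6.273e-05 mg/L = 0.06273 µg/L.

0.0627 µg/L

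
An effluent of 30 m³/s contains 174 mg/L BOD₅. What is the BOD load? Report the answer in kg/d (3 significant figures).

451000 kg/d

Mass flux = Q·C = 30 m³/s × 174 g/m³ = 5220 g/s.
= 5220 g/s × 86.4 = 4.51e+05 kg/d.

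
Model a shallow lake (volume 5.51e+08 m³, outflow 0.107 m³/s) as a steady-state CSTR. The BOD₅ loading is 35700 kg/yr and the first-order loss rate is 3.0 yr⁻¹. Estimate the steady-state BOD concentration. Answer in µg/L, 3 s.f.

21.6 µg/L

Outflow Q = 0.107 m³/s × 3.156e+07 s/yr = 3.377e+06 m³/yr.
Steady-state CSTR mass balance: W = Q·C + k·V·C, so C = W/(Q + kV).
Q + kV = 3.377e+06 + 3.0·5.51e+08 = 1.656e+09 m³/yr.
C = 35700/1.656e+09 = 2.155e-05 kg/m³ = 0.02155 mg/L = 21.55 µg/L.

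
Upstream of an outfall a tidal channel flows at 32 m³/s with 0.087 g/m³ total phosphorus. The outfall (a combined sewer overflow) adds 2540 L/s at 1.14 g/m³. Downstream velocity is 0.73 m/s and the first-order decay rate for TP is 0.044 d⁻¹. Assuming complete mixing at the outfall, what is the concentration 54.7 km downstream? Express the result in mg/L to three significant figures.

2540 L/s = 2.54 m³/s.
After complete mixing, C₀ = (2.54·1.14 + 32·0.087) / 34.54 = 0.1644 mg/L.
Travel time t = 5.47e+04 m / 0.73 m/s = 7.493e+04 s = 0.8673 d.
C = 0.1644·exp(−0.044·0.8673) = 0.1644·0.9626 = 0.1583 mg/L.

0.158 mg/L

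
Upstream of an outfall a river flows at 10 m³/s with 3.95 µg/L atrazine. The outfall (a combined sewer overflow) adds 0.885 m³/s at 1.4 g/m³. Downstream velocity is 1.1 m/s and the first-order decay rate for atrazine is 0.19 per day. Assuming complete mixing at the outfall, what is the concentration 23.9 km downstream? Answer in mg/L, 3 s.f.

0.112 mg/L

3.95 µg/L = 0.00395 mg/L.
After complete mixing, C₀ = (0.885·1.4 + 10·0.00395) / 10.88 = 0.1175 mg/L.
Travel time t = 2.39e+04 m / 1.1 m/s = 2.173e+04 s = 0.2515 d.
C = 0.1175·exp(−0.19·0.2515) = 0.1175·0.9533 = 0.112 mg/L.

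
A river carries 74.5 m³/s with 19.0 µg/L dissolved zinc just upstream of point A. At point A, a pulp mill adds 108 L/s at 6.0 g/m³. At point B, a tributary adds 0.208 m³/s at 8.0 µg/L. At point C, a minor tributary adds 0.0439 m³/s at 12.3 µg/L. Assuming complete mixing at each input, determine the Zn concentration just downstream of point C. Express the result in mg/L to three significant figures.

19.0 µg/L = 0.019 mg/L.
108 L/s = 0.108 m³/s.
After input A: C = (74.5·0.019 + 0.108·6) / 74.61 = 0.02766 mg/L.
8.0 µg/L = 0.008 mg/L.
After input B: C = (74.61·0.02766 + 0.208·0.008) / 74.82 = 0.0276 mg/L.
12.3 µg/L = 0.0123 mg/L.
After input C: C = (74.82·0.0276 + 0.0439·0.0123) / 74.86 = 0.02759 mg/L.

0.0276 mg/L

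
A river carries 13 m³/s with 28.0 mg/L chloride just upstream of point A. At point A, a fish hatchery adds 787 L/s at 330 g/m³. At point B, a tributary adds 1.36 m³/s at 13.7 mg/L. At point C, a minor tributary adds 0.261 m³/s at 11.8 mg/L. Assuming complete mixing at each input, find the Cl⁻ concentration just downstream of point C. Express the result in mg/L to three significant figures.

787 L/s = 0.787 m³/s.
After input A: C = (13·28 + 0.787·330) / 13.79 = 45.24 mg/L.
After input B: C = (13.79·45.24 + 1.36·13.7) / 15.15 = 42.41 mg/L.
After input C: C = (15.15·42.41 + 0.261·11.8) / 15.41 = 41.89 mg/L.

41.9 mg/L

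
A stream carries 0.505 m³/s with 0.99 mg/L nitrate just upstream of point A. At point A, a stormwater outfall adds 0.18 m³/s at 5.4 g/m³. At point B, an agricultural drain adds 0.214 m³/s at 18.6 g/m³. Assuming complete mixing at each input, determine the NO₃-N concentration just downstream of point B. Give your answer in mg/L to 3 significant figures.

After input A: C = (0.505·0.99 + 0.18·5.4) / 0.685 = 2.149 mg/L.
After input B: C = (0.685·2.149 + 0.214·18.6) / 0.899 = 6.065 mg/L.

6.06 mg/L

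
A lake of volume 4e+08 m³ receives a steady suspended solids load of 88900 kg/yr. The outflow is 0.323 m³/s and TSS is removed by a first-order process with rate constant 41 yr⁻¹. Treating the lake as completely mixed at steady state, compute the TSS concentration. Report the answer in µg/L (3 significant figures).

Outflow Q = 0.323 m³/s × 3.156e+07 s/yr = 1.019e+07 m³/yr.
Steady-state CSTR mass balance: W = Q·C + k·V·C, so C = W/(Q + kV).
Q + kV = 1.019e+07 + 41·4e+08 = 1.641e+10 m³/yr.
C = 88900/1.641e+10 = 5.417e-06 kg/m³ = 0.005417 mg/L = 5.417 µg/L.

5.42 µg/L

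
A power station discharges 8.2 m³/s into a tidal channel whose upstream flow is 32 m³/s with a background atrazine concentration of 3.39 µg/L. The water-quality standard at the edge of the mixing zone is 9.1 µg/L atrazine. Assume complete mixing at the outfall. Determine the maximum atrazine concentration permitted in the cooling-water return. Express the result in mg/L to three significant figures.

3.39 µg/L = 0.00339 mg/L.
9.1 µg/L = 0.0091 mg/L.
Mass balance: 0.0091·40.2 = 8.2·Cₑ + 32·0.00339.
Cₑ = (0.3658 − 0.1085) / 8.2 = 0.03138 mg/L.

0.0314 mg/L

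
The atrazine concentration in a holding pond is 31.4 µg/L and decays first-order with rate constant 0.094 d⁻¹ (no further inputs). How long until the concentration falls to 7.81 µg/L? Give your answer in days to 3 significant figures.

14.8 d

t = ln(C₀/C)/k = ln(31.4/7.81)/0.094 = 1.391/0.094 = 14.8 d.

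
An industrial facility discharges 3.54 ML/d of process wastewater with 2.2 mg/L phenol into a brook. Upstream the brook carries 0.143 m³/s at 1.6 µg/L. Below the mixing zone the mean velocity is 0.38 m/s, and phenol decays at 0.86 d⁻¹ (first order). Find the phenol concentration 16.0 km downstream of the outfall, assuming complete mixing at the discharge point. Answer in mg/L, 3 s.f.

3.54 ML/d = 0.04097 m³/s.
1.6 µg/L = 0.0016 mg/L.
After complete mixing, C₀ = (0.04097·2.2 + 0.143·0.0016) / 0.184 = 0.4912 mg/L.
Travel time t = 1.6e+04 m / 0.38 m/s = 4.211e+04 s = 0.4873 d.
C = 0.4912·exp(−0.86·0.4873) = 0.4912·0.6576 = 0.323 mg/L.

0.323 mg/L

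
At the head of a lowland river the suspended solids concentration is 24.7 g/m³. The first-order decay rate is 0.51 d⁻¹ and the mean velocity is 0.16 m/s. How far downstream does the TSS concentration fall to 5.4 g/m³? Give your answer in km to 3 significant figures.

From C = C₀·e^(−kt), t = ln(C₀/C)/k = ln(24.7/5.4)/0.51 = 1.52/0.51 = 2.981 d.
Distance = v·t = 0.16 m/s × 2.576e+05 s = 4.121e+04 m = 41.21 km.

41.2 km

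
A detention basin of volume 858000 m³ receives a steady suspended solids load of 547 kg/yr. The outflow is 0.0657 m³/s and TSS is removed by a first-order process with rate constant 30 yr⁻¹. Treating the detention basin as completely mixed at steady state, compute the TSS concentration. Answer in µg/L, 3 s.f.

Outflow Q = 0.0657 m³/s × 3.156e+07 s/yr = 2.073e+06 m³/yr.
Steady-state CSTR mass balance: W = Q·C + k·V·C, so C = W/(Q + kV).
Q + kV = 2.073e+06 + 30·858000 = 2.781e+07 m³/yr.
C = 547/2.781e+07 = 1.967e-05 kg/m³ = 0.01967 mg/L = 19.67 µg/L.

19.7 µg/L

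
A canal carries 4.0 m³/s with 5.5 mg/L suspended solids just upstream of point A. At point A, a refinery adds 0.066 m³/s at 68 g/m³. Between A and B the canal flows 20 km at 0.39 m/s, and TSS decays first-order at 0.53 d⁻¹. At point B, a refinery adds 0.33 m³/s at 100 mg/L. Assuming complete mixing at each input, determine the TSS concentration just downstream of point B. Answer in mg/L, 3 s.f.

11.9 mg/L

After input A: C = (4·5.5 + 0.066·68) / 4.066 = 6.515 mg/L.
Over the 20 km reach to input B (t = 5.128e+04 s = 0.5935 d), decay gives C = 6.515·exp(−0.53·0.5935) = 4.756 mg/L.
After input B: C = (4.066·4.756 + 0.33·100) / 4.396 = 11.91 mg/L.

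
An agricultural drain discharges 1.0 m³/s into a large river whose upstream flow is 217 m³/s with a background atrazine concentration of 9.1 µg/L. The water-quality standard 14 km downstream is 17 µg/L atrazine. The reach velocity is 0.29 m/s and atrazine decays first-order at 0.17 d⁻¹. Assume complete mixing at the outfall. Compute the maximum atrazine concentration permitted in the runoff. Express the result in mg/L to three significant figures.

2.10 mg/L

9.1 µg/L = 0.0091 mg/L.
17 µg/L = 0.017 mg/L.
Travel time to the compliance point: t = 1.4e+04/0.29 = 4.828e+04 s = 0.5587 d; decay factor exp(−0.17·0.5587) = 0.9094.
So the concentration just after mixing may be at most 0.017/0.9094 = 0.01869 mg/L.
Mass balance: 0.01869·218 = 1·Cₑ + 217·0.0091.
Cₑ = (4.075 − 1.975) / 1 = 2.101 mg/L.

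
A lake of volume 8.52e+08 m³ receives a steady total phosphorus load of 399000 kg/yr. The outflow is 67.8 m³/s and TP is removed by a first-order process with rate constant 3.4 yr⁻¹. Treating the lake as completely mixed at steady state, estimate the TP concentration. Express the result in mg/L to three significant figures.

0.0792 mg/L

Outflow Q = 67.8 m³/s × 3.156e+07 s/yr = 2.14e+09 m³/yr.
Steady-state CSTR mass balance: W = Q·C + k·V·C, so C = W/(Q + kV).
Q + kV = 2.14e+09 + 3.4·8.52e+08 = 5.036e+09 m³/yr.
C = 399000/5.036e+09 = 7.922e-05 kg/m³ = 0.07922 mg/L.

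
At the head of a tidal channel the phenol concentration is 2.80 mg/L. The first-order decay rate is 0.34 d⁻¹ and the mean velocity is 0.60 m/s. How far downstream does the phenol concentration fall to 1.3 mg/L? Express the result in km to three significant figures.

117 km

From C = C₀·e^(−kt), t = ln(C₀/C)/k = ln(2.80/1.3)/0.34 = 0.7673/0.34 = 2.257 d.
Distance = v·t = 0.60 m/s × 1.95e+05 s = 1.17e+05 m = 117 km.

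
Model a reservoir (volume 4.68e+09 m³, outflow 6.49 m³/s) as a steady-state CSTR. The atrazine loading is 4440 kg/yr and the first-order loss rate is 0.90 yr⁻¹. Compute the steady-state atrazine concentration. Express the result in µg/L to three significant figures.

1.01 µg/L

Outflow Q = 6.49 m³/s × 3.156e+07 s/yr = 2.048e+08 m³/yr.
Steady-state CSTR mass balance: W = Q·C + k·V·C, so C = W/(Q + kV).
Q + kV = 2.048e+08 + 0.90·4.68e+09 = 4.417e+09 m³/yr.
C = 4440/4.417e+09 = 1.005e-06 kg/m³ = 0.001005 mg/L = 1.005 µg/L.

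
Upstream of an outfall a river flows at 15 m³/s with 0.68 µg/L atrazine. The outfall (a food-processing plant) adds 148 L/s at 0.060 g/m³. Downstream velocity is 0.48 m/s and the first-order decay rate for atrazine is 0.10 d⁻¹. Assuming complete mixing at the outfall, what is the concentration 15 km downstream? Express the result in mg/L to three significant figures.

148 L/s = 0.148 m³/s.
0.68 µg/L = 0.00068 mg/L.
After complete mixing, C₀ = (0.148·0.06 + 15·0.00068) / 15.15 = 0.00126 mg/L.
Travel time t = 1.5e+04 m / 0.48 m/s = 3.125e+04 s = 0.3617 d.
C = 0.00126·exp(−0.10·0.3617) = 0.00126·0.9645 = 0.001215 mg/L.

0.00121 mg/L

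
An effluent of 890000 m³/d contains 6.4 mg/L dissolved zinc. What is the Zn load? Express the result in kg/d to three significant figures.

890000 m³/d = 10.3 m³/s.
Mass flux = Q·C = 10.3 m³/s × 6.4 g/m³ = 65.93 g/s.
= 65.93 g/s × 86.4 = 5696 kg/d.

5700 kg/d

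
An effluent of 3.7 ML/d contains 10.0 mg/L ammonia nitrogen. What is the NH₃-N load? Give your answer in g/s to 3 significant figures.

0.428 g/s

3.7 ML/d = 0.04282 m³/s.
Mass flux = Q·C = 0.04282 m³/s × 10 g/m³ = 0.4282 g/s.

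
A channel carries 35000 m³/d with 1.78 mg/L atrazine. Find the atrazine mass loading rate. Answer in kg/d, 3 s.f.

35000 m³/d = 0.4051 m³/s.
Mass flux = Q·C = 0.4051 m³/s × 1.78 g/m³ = 0.7211 g/s.
= 0.7211 g/s × 86.4 = 62.3 kg/d.

62.3 kg/d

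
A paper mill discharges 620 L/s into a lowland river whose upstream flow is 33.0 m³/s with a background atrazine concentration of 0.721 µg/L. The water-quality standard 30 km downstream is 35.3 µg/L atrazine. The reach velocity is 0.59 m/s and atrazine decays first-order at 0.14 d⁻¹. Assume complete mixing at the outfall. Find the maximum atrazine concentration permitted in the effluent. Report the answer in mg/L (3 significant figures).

620 L/s = 0.62 m³/s.
0.721 µg/L = 0.000721 mg/L.
35.3 µg/L = 0.0353 mg/L.
Travel time to the compliance point: t = 3e+04/0.59 = 5.085e+04 s = 0.5885 d; decay factor exp(−0.14·0.5885) = 0.9209.
So the concentration just after mixing may be at most 0.0353/0.9209 = 0.03833 mg/L.
Mass balance: 0.03833·33.62 = 0.62·Cₑ + 33·0.000721.
Cₑ = (1.289 − 0.02379) / 0.62 = 2.04 mg/L.

2.04 mg/L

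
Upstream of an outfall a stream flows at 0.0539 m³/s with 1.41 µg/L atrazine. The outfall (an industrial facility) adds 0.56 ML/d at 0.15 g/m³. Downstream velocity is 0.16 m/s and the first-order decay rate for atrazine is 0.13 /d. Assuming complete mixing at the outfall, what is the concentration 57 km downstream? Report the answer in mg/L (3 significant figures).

0.56 ML/d = 0.006481 m³/s.
1.41 µg/L = 0.00141 mg/L.
After complete mixing, C₀ = (0.006481·0.15 + 0.0539·0.00141) / 0.06038 = 0.01736 mg/L.
Travel time t = 5.7e+04 m / 0.16 m/s = 3.562e+05 s = 4.123 d.
C = 0.01736·exp(−0.13·4.123) = 0.01736·0.5851 = 0.01016 mg/L.

0.0102 mg/L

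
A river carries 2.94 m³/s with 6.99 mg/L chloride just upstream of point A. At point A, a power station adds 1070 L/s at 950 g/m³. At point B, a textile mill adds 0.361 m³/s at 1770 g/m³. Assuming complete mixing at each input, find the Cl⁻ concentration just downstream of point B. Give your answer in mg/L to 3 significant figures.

383 mg/L

1070 L/s = 1.07 m³/s.
After input A: C = (2.94·6.99 + 1.07·950) / 4.01 = 258.6 mg/L.
After input B: C = (4.01·258.6 + 0.361·1770) / 4.371 = 383.4 mg/L.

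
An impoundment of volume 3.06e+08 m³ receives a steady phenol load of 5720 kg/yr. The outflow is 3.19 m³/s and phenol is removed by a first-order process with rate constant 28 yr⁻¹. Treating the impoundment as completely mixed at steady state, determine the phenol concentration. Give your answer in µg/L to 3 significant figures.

Outflow Q = 3.19 m³/s × 3.156e+07 s/yr = 1.007e+08 m³/yr.
Steady-state CSTR mass balance: W = Q·C + k·V·C, so C = W/(Q + kV).
Q + kV = 1.007e+08 + 28·3.06e+08 = 8.669e+09 m³/yr.
C = 5720/8.669e+09 = 6.598e-07 kg/m³ = 0.0006598 mg/L = 0.6598 µg/L.

0.660 µg/L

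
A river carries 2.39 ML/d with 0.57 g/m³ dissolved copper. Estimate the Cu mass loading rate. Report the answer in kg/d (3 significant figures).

1.36 kg/d

2.39 ML/d = 0.02766 m³/s.
Mass flux = Q·C = 0.02766 m³/s × 0.57 g/m³ = 0.01577 g/s.
= 0.01577 g/s × 86.4 = 1.362 kg/d.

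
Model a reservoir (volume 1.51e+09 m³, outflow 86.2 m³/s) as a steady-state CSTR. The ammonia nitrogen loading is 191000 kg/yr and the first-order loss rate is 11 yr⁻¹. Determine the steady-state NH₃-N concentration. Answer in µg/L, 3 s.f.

9.88 µg/L

Outflow Q = 86.2 m³/s × 3.156e+07 s/yr = 2.72e+09 m³/yr.
Steady-state CSTR mass balance: W = Q·C + k·V·C, so C = W/(Q + kV).
Q + kV = 2.72e+09 + 11·1.51e+09 = 1.933e+10 m³/yr.
C = 191000/1.933e+10 = 9.881e-06 kg/m³ = 0.009881 mg/L = 9.881 µg/L.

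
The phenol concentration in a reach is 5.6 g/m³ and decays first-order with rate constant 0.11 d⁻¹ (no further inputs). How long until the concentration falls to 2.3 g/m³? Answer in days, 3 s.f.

8.09 d

t = ln(C₀/C)/k = ln(5.6/2.3)/0.11 = 0.8899/0.11 = 8.09 d.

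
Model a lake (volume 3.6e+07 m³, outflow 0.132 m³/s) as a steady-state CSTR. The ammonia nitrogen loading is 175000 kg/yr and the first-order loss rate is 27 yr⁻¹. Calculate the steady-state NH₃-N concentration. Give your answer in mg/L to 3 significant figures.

Outflow Q = 0.132 m³/s × 3.156e+07 s/yr = 4.166e+06 m³/yr.
Steady-state CSTR mass balance: W = Q·C + k·V·C, so C = W/(Q + kV).
Q + kV = 4.166e+06 + 27·3.6e+07 = 9.762e+08 m³/yr.
C = 175000/9.762e+08 = 0.0001793 kg/m³ = 0.1793 mg/L.

0.179 mg/L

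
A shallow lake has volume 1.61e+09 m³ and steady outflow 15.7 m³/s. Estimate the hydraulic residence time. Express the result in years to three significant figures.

Q = 15.7 m³/s × 3.156e+07 s/yr = 4.955e+08 m³/yr.
Hydraulic residence time τ = V/Q = 1.61e+09/4.955e+08 = 3.25 yr.

3.25 yr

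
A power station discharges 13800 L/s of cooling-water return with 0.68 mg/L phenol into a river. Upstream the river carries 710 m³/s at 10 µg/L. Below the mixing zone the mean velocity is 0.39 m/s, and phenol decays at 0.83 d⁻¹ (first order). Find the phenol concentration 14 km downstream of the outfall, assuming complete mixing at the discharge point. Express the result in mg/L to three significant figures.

13800 L/s = 13.8 m³/s.
10 µg/L = 0.01 mg/L.
After complete mixing, C₀ = (13.8·0.68 + 710·0.01) / 723.8 = 0.02277 mg/L.
Travel time t = 1.4e+04 m / 0.39 m/s = 3.59e+04 s = 0.4155 d.
C = 0.02277·exp(−0.83·0.4155) = 0.02277·0.7083 = 0.01613 mg/L.

0.0161 mg/L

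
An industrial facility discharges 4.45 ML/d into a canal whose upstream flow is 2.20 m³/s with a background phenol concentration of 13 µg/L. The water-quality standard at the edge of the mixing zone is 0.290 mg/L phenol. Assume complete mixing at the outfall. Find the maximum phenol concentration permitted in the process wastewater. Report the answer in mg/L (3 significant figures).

4.45 ML/d = 0.0515 m³/s.
13 µg/L = 0.013 mg/L.
Mass balance: 0.29·2.252 = 0.0515·Cₑ + 2.2·0.013.
Cₑ = (0.6529 − 0.0286) / 0.0515 = 12.12 mg/L.

12.1 mg/L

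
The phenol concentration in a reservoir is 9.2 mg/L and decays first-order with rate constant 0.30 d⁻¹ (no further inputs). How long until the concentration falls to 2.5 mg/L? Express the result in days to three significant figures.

4.34 d

t = ln(C₀/C)/k = ln(9.2/2.5)/0.30 = 1.303/0.30 = 4.343 d.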